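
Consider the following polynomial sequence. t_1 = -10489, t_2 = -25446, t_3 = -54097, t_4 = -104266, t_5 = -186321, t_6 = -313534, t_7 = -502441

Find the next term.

-773202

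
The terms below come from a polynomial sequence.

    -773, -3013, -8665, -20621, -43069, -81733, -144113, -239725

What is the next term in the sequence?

D1: -2240, -5652, -11956, -22448, -38664, -62380, -95612
D2: -3412, -6304, -10492, -16216, -23716, -33232
D3: -2892, -4188, -5724, -7500, -9516
D4: -1296, -1536, -1776, -2016
D5: -240, -240, -240
The fifth differences are constant (-240).
-2016 − 240 = -2256;  -9516 − 2256 = -11772;  -33232 − 11772 = -45004;  -95612 − 45004 = -140616;  -239725 − 140616 = -380341

-380341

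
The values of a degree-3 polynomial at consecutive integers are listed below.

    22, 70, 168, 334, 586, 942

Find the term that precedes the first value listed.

6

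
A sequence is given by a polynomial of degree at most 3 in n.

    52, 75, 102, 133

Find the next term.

168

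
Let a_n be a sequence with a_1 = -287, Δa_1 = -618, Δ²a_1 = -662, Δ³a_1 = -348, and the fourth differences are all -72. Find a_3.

-2185

Build the table forward from the leading diagonal:
D4: -72  -72  -72
D3: -348  -420  -492
D2: -662  -1010  -1430
D1: -618  -1280  -2290
a: -287  -905  -2185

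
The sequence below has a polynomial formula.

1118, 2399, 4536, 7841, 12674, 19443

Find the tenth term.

75719

First differences: 1281, 2137, 3305, 4833, 6769
Second differences: 856, 1168, 1528, 1936
Third differences: 312, 360, 408
Fourth differences: 48, 48
Fourth differences constant at 48.
408 + 48 = 456;  1936 + 456 = 2392;  6769 + 2392 = 9161;  19443 + 9161 = 28604
456 + 48 = 504;  2392 + 504 = 2896;  9161 + 2896 = 12057;  28604 + 12057 = 40661
504 + 48 = 552;  2896 + 552 = 3448;  12057 + 3448 = 15505;  40661 + 15505 = 56166
552 + 48 = 600;  3448 + 600 = 4048;  15505 + 4048 = 19553;  56166 + 19553 = 75719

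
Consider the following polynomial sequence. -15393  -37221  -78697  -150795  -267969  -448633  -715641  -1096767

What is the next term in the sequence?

D1: -21828  -41476  -72098  -117174  -180664  -267008  -381126
D2: -19648  -30622  -45076  -63490  -86344  -114118
D3: -10974  -14454  -18414  -22854  -27774
D4: -3480  -3960  -4440  -4920
D5: -480  -480  -480
Fifth differences constant at -480.
-4920 − 480 = -5400;  -27774 − 5400 = -33174;  -114118 − 33174 = -147292;  -381126 − 147292 = -528418;  -1096767 − 528418 = -1625185

-1625185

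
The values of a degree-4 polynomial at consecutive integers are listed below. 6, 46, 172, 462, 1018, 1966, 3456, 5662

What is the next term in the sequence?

40 , 126 , 290 , 556 , 948 , 1490 , 2206
86 , 164 , 266 , 392 , 542 , 716
78 , 102 , 126 , 150 , 174
24 , 24 , 24 , 24
The fourth differences are constant (24).
174 + 24 = 198;  716 + 198 = 914;  2206 + 914 = 3120;  5662 + 3120 = 8782

8782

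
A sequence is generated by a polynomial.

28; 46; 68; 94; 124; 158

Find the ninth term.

284

Δ: 18, 22, 26, 30, 34
Δ²: 4, 4, 4, 4
Second differences constant at 4.
34 + 4 = 38;  158 + 38 = 196
38 + 4 = 42;  196 + 42 = 238
42 + 4 = 46;  238 + 46 = 284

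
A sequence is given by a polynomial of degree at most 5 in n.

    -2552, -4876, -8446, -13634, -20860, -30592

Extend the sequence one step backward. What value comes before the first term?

D1: -2324  -3570  -5188  -7226  -9732
D2: -1246  -1618  -2038  -2506
D3: -372  -420  -468
D4: -48  -48
The fourth differences are constant at -48.
Work back: -372 + 48 = -324;  -1246 + 324 = -922;  -2324 + 922 = -1402;  -2552 + 1402 = -1150

-1150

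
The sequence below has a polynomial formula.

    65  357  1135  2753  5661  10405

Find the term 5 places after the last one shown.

Δ: 292  778  1618  2908  4744
Δ²: 486  840  1290  1836
Δ³: 354  450  546
Δ⁴: 96  96
Constant fourth difference = 96, so extend:
546 + 96 = 642;  1836 + 642 = 2478;  4744 + 2478 = 7222;  10405 + 7222 = 17627
642 + 96 = 738;  2478 + 738 = 3216;  7222 + 3216 = 10438;  17627 + 10438 = 28065
738 + 96 = 834;  3216 + 834 = 4050;  10438 + 4050 = 14488;  28065 + 14488 = 42553
834 + 96 = 930;  4050 + 930 = 4980;  14488 + 4980 = 19468;  42553 + 19468 = 62021
930 + 96 = 1026;  4980 + 1026 = 6006;  19468 + 6006 = 25474;  62021 + 25474 = 87495

87495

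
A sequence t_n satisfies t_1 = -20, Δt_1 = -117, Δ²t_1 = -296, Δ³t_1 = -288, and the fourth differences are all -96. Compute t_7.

-12362

Build the table forward from the leading diagonal:
Δ⁴: -96  -96  -96  -96  -96  -96  -96
Δ³: -288  -384  -480  -576  -672  -768  -864
Δ²: -296  -584  -968  -1448  -2024  -2696  -3464
Δ: -117  -413  -997  -1965  -3413  -5437  -8133
t: -20  -137  -550  -1547  -3512  -6925  -12362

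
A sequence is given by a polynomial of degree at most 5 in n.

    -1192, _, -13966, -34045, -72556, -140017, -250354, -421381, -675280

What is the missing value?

Using the last 7 terms:
-20079, -38511, -67461, -110337, -171027, -253899
-18432, -28950, -42876, -60690, -82872
-10518, -13926, -17814, -22182
-3408, -3888, -4368
-480, -480
Constant fifth difference = -480.
Extend backward: -3408 + 480 = -2928;  -10518 + 2928 = -7590;  -18432 + 7590 = -10842;  -20079 + 10842 = -9237;  -13966 + 9237 = -4729

-4729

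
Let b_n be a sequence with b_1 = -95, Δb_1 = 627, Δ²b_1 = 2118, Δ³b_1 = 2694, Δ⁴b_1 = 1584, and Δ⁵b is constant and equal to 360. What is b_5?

27481

Build the table forward from the leading diagonal:
Fifth differences: 360, 360, 360, 360, 360
Fourth differences: 1584, 1944, 2304, 2664, 3024
Third differences: 2694, 4278, 6222, 8526, 11190
Second differences: 2118, 4812, 9090, 15312, 23838
First differences: 627, 2745, 7557, 16647, 31959
b: -95, 532, 3277, 10834, 27481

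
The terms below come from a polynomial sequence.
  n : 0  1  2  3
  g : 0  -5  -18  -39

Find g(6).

-5  -13  -21
-8  -8
Second differences constant at -8.
-21 − 8 = -29;  -39 − 29 = -68
-29 − 8 = -37;  -68 − 37 = -105
-37 − 8 = -45;  -105 − 45 = -150

-150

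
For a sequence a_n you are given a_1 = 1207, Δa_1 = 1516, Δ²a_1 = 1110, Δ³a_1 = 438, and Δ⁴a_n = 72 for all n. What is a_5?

15755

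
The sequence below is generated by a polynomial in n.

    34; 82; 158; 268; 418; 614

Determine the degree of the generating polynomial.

Δ: 48, 76, 110, 150, 196
Δ²: 28, 34, 40, 46
Δ³: 6, 6, 6
The third differences are constant, so the polynomial has degree 3.

3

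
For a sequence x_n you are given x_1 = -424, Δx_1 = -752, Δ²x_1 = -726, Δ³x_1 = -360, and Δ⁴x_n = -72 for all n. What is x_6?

-15404

Build the table forward from the leading diagonal:
Δ⁴: -72  -72  -72  -72  -72  -72
Δ³: -360  -432  -504  -576  -648  -720
Δ²: -726  -1086  -1518  -2022  -2598  -3246
Δ: -752  -1478  -2564  -4082  -6104  -8702
x: -424  -1176  -2654  -5218  -9300  -15404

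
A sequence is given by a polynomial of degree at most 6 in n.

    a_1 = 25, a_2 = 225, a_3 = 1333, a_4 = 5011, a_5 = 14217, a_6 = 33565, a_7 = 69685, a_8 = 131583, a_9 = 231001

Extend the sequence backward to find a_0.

7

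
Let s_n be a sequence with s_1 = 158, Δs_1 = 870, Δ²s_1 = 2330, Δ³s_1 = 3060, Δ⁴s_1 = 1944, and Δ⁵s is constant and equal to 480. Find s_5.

31802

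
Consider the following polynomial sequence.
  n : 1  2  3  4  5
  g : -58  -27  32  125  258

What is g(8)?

957

31, 59, 93, 133
28, 34, 40
6, 6
Constant third difference = 6, so extend:
40 + 6 = 46;  133 + 46 = 179;  258 + 179 = 437
46 + 6 = 52;  179 + 52 = 231;  437 + 231 = 668
52 + 6 = 58;  231 + 58 = 289;  668 + 289 = 957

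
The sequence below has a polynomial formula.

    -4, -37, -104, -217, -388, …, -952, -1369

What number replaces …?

Using the first 5 terms:
D1: -33  -67  -113  -171
D2: -34  -46  -58
D3: -12  -12
Constant third difference = -12.
Extend forward: -58 − 12 = -70;  -171 − 70 = -241;  -388 − 241 = -629

-629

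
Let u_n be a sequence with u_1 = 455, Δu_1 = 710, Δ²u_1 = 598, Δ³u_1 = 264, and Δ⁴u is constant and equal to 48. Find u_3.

Build the table forward from the leading diagonal:
D4: 48, 48, 48
D3: 264, 312, 360
D2: 598, 862, 1174
D1: 710, 1308, 2170
u: 455, 1165, 2473

2473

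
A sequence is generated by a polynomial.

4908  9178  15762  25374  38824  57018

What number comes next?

First differences: 4270  6584  9612  13450  18194
Second differences: 2314  3028  3838  4744
Third differences: 714  810  906
Fourth differences: 96  96
The fourth differences are constant (96).
906 + 96 = 1002;  4744 + 1002 = 5746;  18194 + 5746 = 23940;  57018 + 23940 = 80958

80958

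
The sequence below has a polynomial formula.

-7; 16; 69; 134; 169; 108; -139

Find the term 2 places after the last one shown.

-1671

23  53  65  35  -61  -247
30  12  -30  -96  -186
-18  -42  -66  -90
-24  -24  -24
Constant fourth difference = -24, so extend:
-90 − 24 = -114;  -186 − 114 = -300;  -247 − 300 = -547;  -139 − 547 = -686
-114 − 24 = -138;  -300 − 138 = -438;  -547 − 438 = -985;  -686 − 985 = -1671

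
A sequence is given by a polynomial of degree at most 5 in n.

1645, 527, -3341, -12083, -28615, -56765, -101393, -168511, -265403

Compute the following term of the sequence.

D1: -1118  -3868  -8742  -16532  -28150  -44628  -67118  -96892
D2: -2750  -4874  -7790  -11618  -16478  -22490  -29774
D3: -2124  -2916  -3828  -4860  -6012  -7284
D4: -792  -912  -1032  -1152  -1272
D5: -120  -120  -120  -120
The fifth differences are constant (-120).
-1272 − 120 = -1392;  -7284 − 1392 = -8676;  -29774 − 8676 = -38450;  -96892 − 38450 = -135342;  -265403 − 135342 = -400745

-400745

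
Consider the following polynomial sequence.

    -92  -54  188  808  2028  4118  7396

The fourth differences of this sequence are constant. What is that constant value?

48

First differences: 38, 242, 620, 1220, 2090, 3278
Second differences: 204, 378, 600, 870, 1188
Third differences: 174, 222, 270, 318
Fourth differences: 48, 48, 48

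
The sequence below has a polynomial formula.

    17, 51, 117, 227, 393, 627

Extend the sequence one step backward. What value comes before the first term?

34  66  110  166  234
32  44  56  68
12  12  12
The third differences are constant at 12.
Work back: 32 − 12 = 20;  34 − 20 = 14;  17 − 14 = 3

3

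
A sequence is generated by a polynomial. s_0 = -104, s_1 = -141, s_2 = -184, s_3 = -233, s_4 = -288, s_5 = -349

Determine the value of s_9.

-653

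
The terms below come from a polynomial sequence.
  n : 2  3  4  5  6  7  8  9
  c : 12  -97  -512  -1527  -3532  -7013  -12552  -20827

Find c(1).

Δ: -109, -415, -1015, -2005, -3481, -5539, -8275
Δ²: -306, -600, -990, -1476, -2058, -2736
Δ³: -294, -390, -486, -582, -678
Δ⁴: -96, -96, -96, -96
The fourth differences are constant at -96.
Work back: -294 + 96 = -198;  -306 + 198 = -108;  -109 + 108 = -1;  12 + 1 = 13

13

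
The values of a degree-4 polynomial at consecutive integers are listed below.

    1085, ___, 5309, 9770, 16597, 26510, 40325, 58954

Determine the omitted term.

Using the last 6 terms:
Δ: 4461  6827  9913  13815  18629
Δ²: 2366  3086  3902  4814
Δ³: 720  816  912
Δ⁴: 96  96
Constant fourth difference = 96.
Extend backward: 720 − 96 = 624;  2366 − 624 = 1742;  4461 − 1742 = 2719;  5309 − 2719 = 2590

2590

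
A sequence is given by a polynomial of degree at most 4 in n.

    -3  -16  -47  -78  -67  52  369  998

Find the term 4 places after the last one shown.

9754

D1: -13, -31, -31, 11, 119, 317, 629
D2: -18, 0, 42, 108, 198, 312
D3: 18, 42, 66, 90, 114
D4: 24, 24, 24, 24
The fourth differences are constant (24).
114 + 24 = 138;  312 + 138 = 450;  629 + 450 = 1079;  998 + 1079 = 2077
138 + 24 = 162;  450 + 162 = 612;  1079 + 612 = 1691;  2077 + 1691 = 3768
162 + 24 = 186;  612 + 186 = 798;  1691 + 798 = 2489;  3768 + 2489 = 6257
186 + 24 = 210;  798 + 210 = 1008;  2489 + 1008 = 3497;  6257 + 3497 = 9754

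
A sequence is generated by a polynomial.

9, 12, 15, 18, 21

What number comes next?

24

Δ: 3, 3, 3, 3
First differences constant at 3.
21 + 3 = 24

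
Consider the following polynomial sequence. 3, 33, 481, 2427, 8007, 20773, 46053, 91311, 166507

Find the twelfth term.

716323

D1: 30, 448, 1946, 5580, 12766, 25280, 45258, 75196
D2: 418, 1498, 3634, 7186, 12514, 19978, 29938
D3: 1080, 2136, 3552, 5328, 7464, 9960
D4: 1056, 1416, 1776, 2136, 2496
D5: 360, 360, 360, 360
Constant fifth difference = 360, so extend:
2496 + 360 = 2856;  9960 + 2856 = 12816;  29938 + 12816 = 42754;  75196 + 42754 = 117950;  166507 + 117950 = 284457
2856 + 360 = 3216;  12816 + 3216 = 16032;  42754 + 16032 = 58786;  117950 + 58786 = 176736;  284457 + 176736 = 461193
3216 + 360 = 3576;  16032 + 3576 = 19608;  58786 + 19608 = 78394;  176736 + 78394 = 255130;  461193 + 255130 = 716323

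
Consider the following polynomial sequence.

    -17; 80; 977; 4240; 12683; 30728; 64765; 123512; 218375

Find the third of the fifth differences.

360

D1: 97, 897, 3263, 8443, 18045, 34037, 58747, 94863
D2: 800, 2366, 5180, 9602, 15992, 24710, 36116
D3: 1566, 2814, 4422, 6390, 8718, 11406
D4: 1248, 1608, 1968, 2328, 2688
D5: 360, 360, 360, 360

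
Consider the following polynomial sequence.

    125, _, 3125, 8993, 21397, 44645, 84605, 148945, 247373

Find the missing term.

805

Using the last 7 terms:
Δ: 5868  12404  23248  39960  64340  98428
Δ²: 6536  10844  16712  24380  34088
Δ³: 4308  5868  7668  9708
Δ⁴: 1560  1800  2040
Δ⁵: 240  240
Constant fifth difference = 240.
Extend backward: 1560 − 240 = 1320;  4308 − 1320 = 2988;  6536 − 2988 = 3548;  5868 − 3548 = 2320;  3125 − 2320 = 805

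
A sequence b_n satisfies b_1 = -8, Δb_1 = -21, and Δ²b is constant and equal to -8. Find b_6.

Build the table forward from the leading diagonal:
Second differences: -8, -8, -8, -8, -8, -8
First differences: -21, -29, -37, -45, -53, -61
b: -8, -29, -58, -95, -140, -193

-193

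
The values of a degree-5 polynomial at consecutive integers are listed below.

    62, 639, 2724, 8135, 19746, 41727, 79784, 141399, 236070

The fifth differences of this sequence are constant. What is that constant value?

First differences: 577, 2085, 5411, 11611, 21981, 38057, 61615, 94671
Second differences: 1508, 3326, 6200, 10370, 16076, 23558, 33056
Third differences: 1818, 2874, 4170, 5706, 7482, 9498
Fourth differences: 1056, 1296, 1536, 1776, 2016
Fifth differences: 240, 240, 240, 240

240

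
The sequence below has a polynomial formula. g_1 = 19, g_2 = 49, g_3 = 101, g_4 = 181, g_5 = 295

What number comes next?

449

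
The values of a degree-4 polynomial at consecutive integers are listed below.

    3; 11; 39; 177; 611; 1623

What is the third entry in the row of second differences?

296

First differences: 8, 28, 138, 434, 1012
Second differences: 20, 110, 296, 578
Third differences: 90, 186, 282
Fourth differences: 96, 96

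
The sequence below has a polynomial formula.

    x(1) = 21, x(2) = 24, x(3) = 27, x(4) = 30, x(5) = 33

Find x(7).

D1: 3, 3, 3, 3
The first differences are constant (3).
33 + 3 = 36
36 + 3 = 39

39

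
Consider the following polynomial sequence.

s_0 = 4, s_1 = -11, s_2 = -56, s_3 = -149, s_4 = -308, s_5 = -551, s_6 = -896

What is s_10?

-3656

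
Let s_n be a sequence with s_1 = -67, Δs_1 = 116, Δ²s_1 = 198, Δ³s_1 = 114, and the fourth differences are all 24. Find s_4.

Build the table forward from the leading diagonal:
Δ⁴: 24  24  24  24
Δ³: 114  138  162  186
Δ²: 198  312  450  612
Δ: 116  314  626  1076
s: -67  49  363  989

989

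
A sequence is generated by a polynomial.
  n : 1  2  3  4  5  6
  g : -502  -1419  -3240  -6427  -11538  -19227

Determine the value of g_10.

First differences: -917, -1821, -3187, -5111, -7689
Second differences: -904, -1366, -1924, -2578
Third differences: -462, -558, -654
Fourth differences: -96, -96
Fourth differences constant at -96.
-654 − 96 = -750;  -2578 − 750 = -3328;  -7689 − 3328 = -11017;  -19227 − 11017 = -30244
-750 − 96 = -846;  -3328 − 846 = -4174;  -11017 − 4174 = -15191;  -30244 − 15191 = -45435
-846 − 96 = -942;  -4174 − 942 = -5116;  -15191 − 5116 = -20307;  -45435 − 20307 = -65742
-942 − 96 = -1038;  -5116 − 1038 = -6154;  -20307 − 6154 = -26461;  -65742 − 26461 = -92203

-92203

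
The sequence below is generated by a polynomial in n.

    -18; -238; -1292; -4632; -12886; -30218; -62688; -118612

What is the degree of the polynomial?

5

First differences: -220, -1054, -3340, -8254, -17332, -32470, -55924
Second differences: -834, -2286, -4914, -9078, -15138, -23454
Third differences: -1452, -2628, -4164, -6060, -8316
Fourth differences: -1176, -1536, -1896, -2256
Fifth differences: -360, -360, -360
The fifth differences are constant, so the polynomial has degree 5.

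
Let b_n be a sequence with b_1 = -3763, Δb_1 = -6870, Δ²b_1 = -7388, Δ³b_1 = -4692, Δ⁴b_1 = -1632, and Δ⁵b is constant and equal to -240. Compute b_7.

Build the table forward from the leading diagonal:
Fifth differences: -240, -240, -240, -240, -240, -240, -240
Fourth differences: -1632, -1872, -2112, -2352, -2592, -2832, -3072
Third differences: -4692, -6324, -8196, -10308, -12660, -15252, -18084
Second differences: -7388, -12080, -18404, -26600, -36908, -49568, -64820
First differences: -6870, -14258, -26338, -44742, -71342, -108250, -157818
b: -3763, -10633, -24891, -51229, -95971, -167313, -275563

-275563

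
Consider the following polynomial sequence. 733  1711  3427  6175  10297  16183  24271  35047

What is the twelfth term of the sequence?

978, 1716, 2748, 4122, 5886, 8088, 10776
738, 1032, 1374, 1764, 2202, 2688
294, 342, 390, 438, 486
48, 48, 48, 48
The fourth differences are constant (48).
486 + 48 = 534;  2688 + 534 = 3222;  10776 + 3222 = 13998;  35047 + 13998 = 49045
534 + 48 = 582;  3222 + 582 = 3804;  13998 + 3804 = 17802;  49045 + 17802 = 66847
582 + 48 = 630;  3804 + 630 = 4434;  17802 + 4434 = 22236;  66847 + 22236 = 89083
630 + 48 = 678;  4434 + 678 = 5112;  22236 + 5112 = 27348;  89083 + 27348 = 116431

116431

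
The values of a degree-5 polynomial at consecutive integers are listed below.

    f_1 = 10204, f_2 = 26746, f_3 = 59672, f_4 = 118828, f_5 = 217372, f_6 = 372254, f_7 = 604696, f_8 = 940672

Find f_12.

4032596

First differences: 16542 , 32926 , 59156 , 98544 , 154882 , 232442 , 335976
Second differences: 16384 , 26230 , 39388 , 56338 , 77560 , 103534
Third differences: 9846 , 13158 , 16950 , 21222 , 25974
Fourth differences: 3312 , 3792 , 4272 , 4752
Fifth differences: 480 , 480 , 480
The fifth differences are constant (480).
4752 + 480 = 5232;  25974 + 5232 = 31206;  103534 + 31206 = 134740;  335976 + 134740 = 470716;  940672 + 470716 = 1411388
5232 + 480 = 5712;  31206 + 5712 = 36918;  134740 + 36918 = 171658;  470716 + 171658 = 642374;  1411388 + 642374 = 2053762
5712 + 480 = 6192;  36918 + 6192 = 43110;  171658 + 43110 = 214768;  642374 + 214768 = 857142;  2053762 + 857142 = 2910904
6192 + 480 = 6672;  43110 + 6672 = 49782;  214768 + 49782 = 264550;  857142 + 264550 = 1121692;  2910904 + 1121692 = 4032596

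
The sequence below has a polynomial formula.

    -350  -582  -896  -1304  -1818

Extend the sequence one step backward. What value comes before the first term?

-188

First differences: -232  -314  -408  -514
Second differences: -82  -94  -106
Third differences: -12  -12
The third differences are constant at -12.
Work back: -82 + 12 = -70;  -232 + 70 = -162;  -350 + 162 = -188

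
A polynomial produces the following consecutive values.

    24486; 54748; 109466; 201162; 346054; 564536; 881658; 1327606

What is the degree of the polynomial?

5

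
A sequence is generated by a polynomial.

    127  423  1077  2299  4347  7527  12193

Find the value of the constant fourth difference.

First differences: 296, 654, 1222, 2048, 3180, 4666
Second differences: 358, 568, 826, 1132, 1486
Third differences: 210, 258, 306, 354
Fourth differences: 48, 48, 48

48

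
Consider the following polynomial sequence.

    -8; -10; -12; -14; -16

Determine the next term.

-18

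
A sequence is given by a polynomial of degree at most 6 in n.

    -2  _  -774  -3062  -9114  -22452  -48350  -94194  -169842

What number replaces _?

Using the last 7 terms:
-2288  -6052  -13338  -25898  -45844  -75648
-3764  -7286  -12560  -19946  -29804
-3522  -5274  -7386  -9858
-1752  -2112  -2472
-360  -360
Constant fifth difference = -360.
Extend backward: -1752 + 360 = -1392;  -3522 + 1392 = -2130;  -3764 + 2130 = -1634;  -2288 + 1634 = -654;  -774 + 654 = -120

-120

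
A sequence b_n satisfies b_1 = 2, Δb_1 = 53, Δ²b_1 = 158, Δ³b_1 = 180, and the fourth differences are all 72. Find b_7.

7370

Build the table forward from the leading diagonal:
Δ⁴: 72  72  72  72  72  72  72
Δ³: 180  252  324  396  468  540  612
Δ²: 158  338  590  914  1310  1778  2318
Δ: 53  211  549  1139  2053  3363  5141
b: 2  55  266  815  1954  4007  7370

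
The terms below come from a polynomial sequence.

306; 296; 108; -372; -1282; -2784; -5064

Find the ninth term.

-12822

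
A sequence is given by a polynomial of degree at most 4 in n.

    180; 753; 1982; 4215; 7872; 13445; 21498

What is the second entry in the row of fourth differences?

Δ: 573, 1229, 2233, 3657, 5573, 8053
Δ²: 656, 1004, 1424, 1916, 2480
Δ³: 348, 420, 492, 564
Δ⁴: 72, 72, 72

72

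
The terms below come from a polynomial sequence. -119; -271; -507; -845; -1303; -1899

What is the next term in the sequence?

D1: -152, -236, -338, -458, -596
D2: -84, -102, -120, -138
D3: -18, -18, -18
The third differences are constant (-18).
-138 − 18 = -156;  -596 − 156 = -752;  -1899 − 752 = -2651

-2651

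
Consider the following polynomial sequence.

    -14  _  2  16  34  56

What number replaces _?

-8

Using the last 4 terms:
D1: 14  18  22
D2: 4  4
Constant second difference = 4.
Extend backward: 14 − 4 = 10;  2 − 10 = -8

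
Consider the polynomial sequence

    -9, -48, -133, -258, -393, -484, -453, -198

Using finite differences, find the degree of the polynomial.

D1: -39, -85, -125, -135, -91, 31, 255
D2: -46, -40, -10, 44, 122, 224
D3: 6, 30, 54, 78, 102
D4: 24, 24, 24, 24
The fourth differences are constant, so the polynomial has degree 4.

4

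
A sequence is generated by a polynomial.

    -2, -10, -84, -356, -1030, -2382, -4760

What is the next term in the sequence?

Δ: -8 , -74 , -272 , -674 , -1352 , -2378
Δ²: -66 , -198 , -402 , -678 , -1026
Δ³: -132 , -204 , -276 , -348
Δ⁴: -72 , -72 , -72
Fourth differences constant at -72.
-348 − 72 = -420;  -1026 − 420 = -1446;  -2378 − 1446 = -3824;  -4760 − 3824 = -8584

-8584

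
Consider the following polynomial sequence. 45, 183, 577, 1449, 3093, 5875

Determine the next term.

138  394  872  1644  2782
256  478  772  1138
222  294  366
72  72
The fourth differences are constant (72).
366 + 72 = 438;  1138 + 438 = 1576;  2782 + 1576 = 4358;  5875 + 4358 = 10233

10233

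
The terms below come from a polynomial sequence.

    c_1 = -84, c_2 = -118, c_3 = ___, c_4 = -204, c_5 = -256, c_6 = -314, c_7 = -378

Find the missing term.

Using the last 4 terms:
D1: -52, -58, -64
D2: -6, -6
Constant second difference = -6.
Extend backward: -52 + 6 = -46;  -204 + 46 = -158

-158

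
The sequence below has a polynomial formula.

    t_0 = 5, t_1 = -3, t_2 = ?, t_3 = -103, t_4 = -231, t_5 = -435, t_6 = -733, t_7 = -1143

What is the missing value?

Using the last 5 terms:
D1: -128  -204  -298  -410
D2: -76  -94  -112
D3: -18  -18
Constant third difference = -18.
Extend backward: -76 + 18 = -58;  -128 + 58 = -70;  -103 + 70 = -33

-33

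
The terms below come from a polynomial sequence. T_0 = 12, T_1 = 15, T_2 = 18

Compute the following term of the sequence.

21

3, 3
The first differences are constant (3).
18 + 3 = 21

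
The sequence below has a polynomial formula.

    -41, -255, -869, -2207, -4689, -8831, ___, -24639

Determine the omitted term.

-15245

Using the first 6 terms:
First differences: -214, -614, -1338, -2482, -4142
Second differences: -400, -724, -1144, -1660
Third differences: -324, -420, -516
Fourth differences: -96, -96
Constant fourth difference = -96.
Extend forward: -516 − 96 = -612;  -1660 − 612 = -2272;  -4142 − 2272 = -6414;  -8831 − 6414 = -15245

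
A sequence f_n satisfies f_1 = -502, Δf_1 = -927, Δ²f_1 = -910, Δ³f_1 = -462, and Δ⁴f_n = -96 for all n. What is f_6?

-19337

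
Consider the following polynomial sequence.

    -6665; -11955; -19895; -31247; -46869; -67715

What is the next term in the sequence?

First differences: -5290  -7940  -11352  -15622  -20846
Second differences: -2650  -3412  -4270  -5224
Third differences: -762  -858  -954
Fourth differences: -96  -96
Fourth differences constant at -96.
-954 − 96 = -1050;  -5224 − 1050 = -6274;  -20846 − 6274 = -27120;  -67715 − 27120 = -94835

-94835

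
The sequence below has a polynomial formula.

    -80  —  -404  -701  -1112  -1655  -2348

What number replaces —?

Using the last 5 terms:
Δ: -297, -411, -543, -693
Δ²: -114, -132, -150
Δ³: -18, -18
Constant third difference = -18.
Extend backward: -114 + 18 = -96;  -297 + 96 = -201;  -404 + 201 = -203

-203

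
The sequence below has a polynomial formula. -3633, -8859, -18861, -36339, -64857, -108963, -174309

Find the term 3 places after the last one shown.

-573387

D1: -5226  -10002  -17478  -28518  -44106  -65346
D2: -4776  -7476  -11040  -15588  -21240
D3: -2700  -3564  -4548  -5652
D4: -864  -984  -1104
D5: -120  -120
Constant fifth difference = -120, so extend:
-1104 − 120 = -1224;  -5652 − 1224 = -6876;  -21240 − 6876 = -28116;  -65346 − 28116 = -93462;  -174309 − 93462 = -267771
-1224 − 120 = -1344;  -6876 − 1344 = -8220;  -28116 − 8220 = -36336;  -93462 − 36336 = -129798;  -267771 − 129798 = -397569
-1344 − 120 = -1464;  -8220 − 1464 = -9684;  -36336 − 9684 = -46020;  -129798 − 46020 = -175818;  -397569 − 175818 = -573387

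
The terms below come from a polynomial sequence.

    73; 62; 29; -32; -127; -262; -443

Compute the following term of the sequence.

-676

-11 , -33 , -61 , -95 , -135 , -181
-22 , -28 , -34 , -40 , -46
-6 , -6 , -6 , -6
Third differences constant at -6.
-46 − 6 = -52;  -181 − 52 = -233;  -443 − 233 = -676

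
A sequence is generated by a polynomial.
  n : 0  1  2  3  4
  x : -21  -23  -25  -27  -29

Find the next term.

-31

-2, -2, -2, -2
The first differences are constant (-2).
-29 − 2 = -31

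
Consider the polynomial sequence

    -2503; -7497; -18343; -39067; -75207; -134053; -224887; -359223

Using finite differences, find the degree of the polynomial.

5

D1: -4994, -10846, -20724, -36140, -58846, -90834, -134336
D2: -5852, -9878, -15416, -22706, -31988, -43502
D3: -4026, -5538, -7290, -9282, -11514
D4: -1512, -1752, -1992, -2232
D5: -240, -240, -240
The fifth differences are constant, so the polynomial has degree 5.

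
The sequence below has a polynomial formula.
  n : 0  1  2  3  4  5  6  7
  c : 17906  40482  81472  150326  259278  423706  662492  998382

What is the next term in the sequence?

D1: 22576  40990  68854  108952  164428  238786  335890
D2: 18414  27864  40098  55476  74358  97104
D3: 9450  12234  15378  18882  22746
D4: 2784  3144  3504  3864
D5: 360  360  360
The fifth differences are constant (360).
3864 + 360 = 4224;  22746 + 4224 = 26970;  97104 + 26970 = 124074;  335890 + 124074 = 459964;  998382 + 459964 = 1458346

1458346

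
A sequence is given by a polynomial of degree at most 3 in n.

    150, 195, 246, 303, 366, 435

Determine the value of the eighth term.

591

Δ: 45  51  57  63  69
Δ²: 6  6  6  6
Constant second difference = 6, so extend:
69 + 6 = 75;  435 + 75 = 510
75 + 6 = 81;  510 + 81 = 591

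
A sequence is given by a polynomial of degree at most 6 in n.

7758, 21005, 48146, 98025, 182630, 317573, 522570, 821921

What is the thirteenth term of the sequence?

D1: 13247, 27141, 49879, 84605, 134943, 204997, 299351
D2: 13894, 22738, 34726, 50338, 70054, 94354
D3: 8844, 11988, 15612, 19716, 24300
D4: 3144, 3624, 4104, 4584
D5: 480, 480, 480
Fifth differences constant at 480.
4584 + 480 = 5064;  24300 + 5064 = 29364;  94354 + 29364 = 123718;  299351 + 123718 = 423069;  821921 + 423069 = 1244990
5064 + 480 = 5544;  29364 + 5544 = 34908;  123718 + 34908 = 158626;  423069 + 158626 = 581695;  1244990 + 581695 = 1826685
5544 + 480 = 6024;  34908 + 6024 = 40932;  158626 + 40932 = 199558;  581695 + 199558 = 781253;  1826685 + 781253 = 2607938
6024 + 480 = 6504;  40932 + 6504 = 47436;  199558 + 47436 = 246994;  781253 + 246994 = 1028247;  2607938 + 1028247 = 3636185
6504 + 480 = 6984;  47436 + 6984 = 54420;  246994 + 54420 = 301414;  1028247 + 301414 = 1329661;  3636185 + 1329661 = 4965846

4965846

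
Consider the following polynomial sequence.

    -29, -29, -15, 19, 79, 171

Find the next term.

0, 14, 34, 60, 92
14, 20, 26, 32
6, 6, 6
The third differences are constant (6).
32 + 6 = 38;  92 + 38 = 130;  171 + 130 = 301

301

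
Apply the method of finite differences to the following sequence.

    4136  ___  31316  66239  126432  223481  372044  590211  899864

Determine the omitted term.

Using the last 7 terms:
34923, 60193, 97049, 148563, 218167, 309653
25270, 36856, 51514, 69604, 91486
11586, 14658, 18090, 21882
3072, 3432, 3792
360, 360
Constant fifth difference = 360.
Extend backward: 3072 − 360 = 2712;  11586 − 2712 = 8874;  25270 − 8874 = 16396;  34923 − 16396 = 18527;  31316 − 18527 = 12789

12789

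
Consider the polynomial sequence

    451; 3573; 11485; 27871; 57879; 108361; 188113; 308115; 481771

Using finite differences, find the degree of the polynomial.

3122, 7912, 16386, 30008, 50482, 79752, 120002, 173656
4790, 8474, 13622, 20474, 29270, 40250, 53654
3684, 5148, 6852, 8796, 10980, 13404
1464, 1704, 1944, 2184, 2424
240, 240, 240, 240
The fifth differences are constant, so the polynomial has degree 5.

5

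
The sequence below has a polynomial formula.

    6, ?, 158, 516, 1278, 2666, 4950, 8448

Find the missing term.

30

Using the last 6 terms:
D1: 358  762  1388  2284  3498
D2: 404  626  896  1214
D3: 222  270  318
D4: 48  48
Constant fourth difference = 48.
Extend backward: 222 − 48 = 174;  404 − 174 = 230;  358 − 230 = 128;  158 − 128 = 30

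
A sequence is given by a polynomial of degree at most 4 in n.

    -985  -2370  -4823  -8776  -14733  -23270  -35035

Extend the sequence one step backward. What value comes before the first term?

-308

First differences: -1385, -2453, -3953, -5957, -8537, -11765
Second differences: -1068, -1500, -2004, -2580, -3228
Third differences: -432, -504, -576, -648
Fourth differences: -72, -72, -72
The fourth differences are constant at -72.
Work back: -432 + 72 = -360;  -1068 + 360 = -708;  -1385 + 708 = -677;  -985 + 677 = -308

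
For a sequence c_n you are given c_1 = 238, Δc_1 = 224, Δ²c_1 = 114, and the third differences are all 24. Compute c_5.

1914

Build the table forward from the leading diagonal:
Third differences: 24, 24, 24, 24, 24
Second differences: 114, 138, 162, 186, 210
First differences: 224, 338, 476, 638, 824
c: 238, 462, 800, 1276, 1914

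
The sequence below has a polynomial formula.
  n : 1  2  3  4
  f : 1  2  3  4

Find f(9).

9

D1: 1  1  1
The first differences are constant (1).
4 + 1 = 5
5 + 1 = 6
6 + 1 = 7
7 + 1 = 8
8 + 1 = 9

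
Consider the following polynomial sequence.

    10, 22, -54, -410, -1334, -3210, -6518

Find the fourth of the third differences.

Δ: 12, -76, -356, -924, -1876, -3308
Δ²: -88, -280, -568, -952, -1432
Δ³: -192, -288, -384, -480
Δ⁴: -96, -96, -96

-480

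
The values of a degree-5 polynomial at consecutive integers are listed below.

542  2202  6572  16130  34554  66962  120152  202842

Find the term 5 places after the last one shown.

1528562

First differences: 1660, 4370, 9558, 18424, 32408, 53190, 82690
Second differences: 2710, 5188, 8866, 13984, 20782, 29500
Third differences: 2478, 3678, 5118, 6798, 8718
Fourth differences: 1200, 1440, 1680, 1920
Fifth differences: 240, 240, 240
Constant fifth difference = 240, so extend:
1920 + 240 = 2160;  8718 + 2160 = 10878;  29500 + 10878 = 40378;  82690 + 40378 = 123068;  202842 + 123068 = 325910
2160 + 240 = 2400;  10878 + 2400 = 13278;  40378 + 13278 = 53656;  123068 + 53656 = 176724;  325910 + 176724 = 502634
2400 + 240 = 2640;  13278 + 2640 = 15918;  53656 + 15918 = 69574;  176724 + 69574 = 246298;  502634 + 246298 = 748932
2640 + 240 = 2880;  15918 + 2880 = 18798;  69574 + 18798 = 88372;  246298 + 88372 = 334670;  748932 + 334670 = 1083602
2880 + 240 = 3120;  18798 + 3120 = 21918;  88372 + 21918 = 110290;  334670 + 110290 = 444960;  1083602 + 444960 = 1528562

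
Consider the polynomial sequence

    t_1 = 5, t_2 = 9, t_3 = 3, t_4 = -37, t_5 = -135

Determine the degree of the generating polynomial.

3

Δ: 4, -6, -40, -98
Δ²: -10, -34, -58
Δ³: -24, -24
The third differences are constant, so the polynomial has degree 3.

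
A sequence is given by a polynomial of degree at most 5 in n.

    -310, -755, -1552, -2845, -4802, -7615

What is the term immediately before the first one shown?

-97

D1: -445, -797, -1293, -1957, -2813
D2: -352, -496, -664, -856
D3: -144, -168, -192
D4: -24, -24
The fourth differences are constant at -24.
Work back: -144 + 24 = -120;  -352 + 120 = -232;  -445 + 232 = -213;  -310 + 213 = -97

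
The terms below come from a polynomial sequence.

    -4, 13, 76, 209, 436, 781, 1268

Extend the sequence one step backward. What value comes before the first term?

1

Δ: 17  63  133  227  345  487
Δ²: 46  70  94  118  142
Δ³: 24  24  24  24
The third differences are constant at 24.
Work back: 46 − 24 = 22;  17 − 22 = -5;  -4 + 5 = 1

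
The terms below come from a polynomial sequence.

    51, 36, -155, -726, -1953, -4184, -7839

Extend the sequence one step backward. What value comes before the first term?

D1: -15, -191, -571, -1227, -2231, -3655
D2: -176, -380, -656, -1004, -1424
D3: -204, -276, -348, -420
D4: -72, -72, -72
The fourth differences are constant at -72.
Work back: -204 + 72 = -132;  -176 + 132 = -44;  -15 + 44 = 29;  51 − 29 = 22

22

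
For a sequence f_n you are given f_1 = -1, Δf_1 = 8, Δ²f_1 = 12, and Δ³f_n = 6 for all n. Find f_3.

27

Build the table forward from the leading diagonal:
Δ³: 6  6  6
Δ²: 12  18  24
Δ: 8  20  38
f: -1  7  27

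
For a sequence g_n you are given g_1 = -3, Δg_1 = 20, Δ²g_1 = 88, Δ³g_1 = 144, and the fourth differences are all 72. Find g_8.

Build the table forward from the leading diagonal:
Δ⁴: 72, 72, 72, 72, 72, 72, 72, 72
Δ³: 144, 216, 288, 360, 432, 504, 576, 648
Δ²: 88, 232, 448, 736, 1096, 1528, 2032, 2608
Δ: 20, 108, 340, 788, 1524, 2620, 4148, 6180
g: -3, 17, 125, 465, 1253, 2777, 5397, 9545

9545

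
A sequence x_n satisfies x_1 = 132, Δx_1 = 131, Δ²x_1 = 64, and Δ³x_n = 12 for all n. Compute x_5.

1088

Build the table forward from the leading diagonal:
D3: 12  12  12  12  12
D2: 64  76  88  100  112
D1: 131  195  271  359  459
x: 132  263  458  729  1088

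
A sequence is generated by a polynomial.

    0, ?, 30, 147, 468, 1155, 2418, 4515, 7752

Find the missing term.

Using the last 7 terms:
117  321  687  1263  2097  3237
204  366  576  834  1140
162  210  258  306
48  48  48
Constant fourth difference = 48.
Extend backward: 162 − 48 = 114;  204 − 114 = 90;  117 − 90 = 27;  30 − 27 = 3

3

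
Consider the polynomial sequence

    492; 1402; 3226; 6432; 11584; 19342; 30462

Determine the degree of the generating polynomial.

4

D1: 910, 1824, 3206, 5152, 7758, 11120
D2: 914, 1382, 1946, 2606, 3362
D3: 468, 564, 660, 756
D4: 96, 96, 96
The fourth differences are constant, so the polynomial has degree 4.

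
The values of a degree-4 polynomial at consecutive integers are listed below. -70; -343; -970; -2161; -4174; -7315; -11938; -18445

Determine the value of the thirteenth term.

Δ: -273 , -627 , -1191 , -2013 , -3141 , -4623 , -6507
Δ²: -354 , -564 , -822 , -1128 , -1482 , -1884
Δ³: -210 , -258 , -306 , -354 , -402
Δ⁴: -48 , -48 , -48 , -48
The fourth differences are constant (-48).
-402 − 48 = -450;  -1884 − 450 = -2334;  -6507 − 2334 = -8841;  -18445 − 8841 = -27286
-450 − 48 = -498;  -2334 − 498 = -2832;  -8841 − 2832 = -11673;  -27286 − 11673 = -38959
-498 − 48 = -546;  -2832 − 546 = -3378;  -11673 − 3378 = -15051;  -38959 − 15051 = -54010
-546 − 48 = -594;  -3378 − 594 = -3972;  -15051 − 3972 = -19023;  -54010 − 19023 = -73033
-594 − 48 = -642;  -3972 − 642 = -4614;  -19023 − 4614 = -23637;  -73033 − 23637 = -96670

-96670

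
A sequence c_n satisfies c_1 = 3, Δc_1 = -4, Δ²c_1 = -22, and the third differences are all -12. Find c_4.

-87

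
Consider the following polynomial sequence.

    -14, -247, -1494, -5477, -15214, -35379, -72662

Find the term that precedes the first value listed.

Δ: -233  -1247  -3983  -9737  -20165  -37283
Δ²: -1014  -2736  -5754  -10428  -17118
Δ³: -1722  -3018  -4674  -6690
Δ⁴: -1296  -1656  -2016
Δ⁵: -360  -360
The fifth differences are constant at -360.
Work back: -1296 + 360 = -936;  -1722 + 936 = -786;  -1014 + 786 = -228;  -233 + 228 = -5;  -14 + 5 = -9

-9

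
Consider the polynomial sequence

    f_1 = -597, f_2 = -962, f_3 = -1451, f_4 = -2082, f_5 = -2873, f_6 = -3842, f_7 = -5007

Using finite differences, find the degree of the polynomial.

Δ: -365, -489, -631, -791, -969, -1165
Δ²: -124, -142, -160, -178, -196
Δ³: -18, -18, -18, -18
The third differences are constant, so the polynomial has degree 3.

3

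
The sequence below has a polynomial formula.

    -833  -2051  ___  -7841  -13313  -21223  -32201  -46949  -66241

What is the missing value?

-4249

Using the last 6 terms:
D1: -5472  -7910  -10978  -14748  -19292
D2: -2438  -3068  -3770  -4544
D3: -630  -702  -774
D4: -72  -72
Constant fourth difference = -72.
Extend backward: -630 + 72 = -558;  -2438 + 558 = -1880;  -5472 + 1880 = -3592;  -7841 + 3592 = -4249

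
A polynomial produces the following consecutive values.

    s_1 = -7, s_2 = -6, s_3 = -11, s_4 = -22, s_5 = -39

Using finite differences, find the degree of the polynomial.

First differences: 1, -5, -11, -17
Second differences: -6, -6, -6
The second differences are constant, so the polynomial has degree 2.

2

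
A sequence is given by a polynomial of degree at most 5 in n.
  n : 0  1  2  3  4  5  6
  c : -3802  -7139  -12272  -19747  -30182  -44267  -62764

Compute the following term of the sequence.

-86507

Δ: -3337, -5133, -7475, -10435, -14085, -18497
Δ²: -1796, -2342, -2960, -3650, -4412
Δ³: -546, -618, -690, -762
Δ⁴: -72, -72, -72
Constant fourth difference = -72, so extend:
-762 − 72 = -834;  -4412 − 834 = -5246;  -18497 − 5246 = -23743;  -62764 − 23743 = -86507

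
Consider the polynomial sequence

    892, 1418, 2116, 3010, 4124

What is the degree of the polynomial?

3

First differences: 526, 698, 894, 1114
Second differences: 172, 196, 220
Third differences: 24, 24
The third differences are constant, so the polynomial has degree 3.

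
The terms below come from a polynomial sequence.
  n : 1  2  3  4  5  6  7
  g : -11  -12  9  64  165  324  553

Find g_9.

First differences: -1  21  55  101  159  229
Second differences: 22  34  46  58  70
Third differences: 12  12  12  12
Third differences constant at 12.
70 + 12 = 82;  229 + 82 = 311;  553 + 311 = 864
82 + 12 = 94;  311 + 94 = 405;  864 + 405 = 1269

1269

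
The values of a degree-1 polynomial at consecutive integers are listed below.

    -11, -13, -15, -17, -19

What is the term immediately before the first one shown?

-9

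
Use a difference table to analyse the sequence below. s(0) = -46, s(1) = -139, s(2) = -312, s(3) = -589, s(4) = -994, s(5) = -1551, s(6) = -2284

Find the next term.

D1: -93  -173  -277  -405  -557  -733
D2: -80  -104  -128  -152  -176
D3: -24  -24  -24  -24
Third differences constant at -24.
-176 − 24 = -200;  -733 − 200 = -933;  -2284 − 933 = -3217

-3217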